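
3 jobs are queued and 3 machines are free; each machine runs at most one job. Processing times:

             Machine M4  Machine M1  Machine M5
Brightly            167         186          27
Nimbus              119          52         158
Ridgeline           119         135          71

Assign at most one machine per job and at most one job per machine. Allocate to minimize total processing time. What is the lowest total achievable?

Min total: 198 min

Optimal: Brightly→Machine M5 (27 min), Nimbus→Machine M1 (52 min), Ridgeline→Machine M4 (119 min) — total 27+52+119 = 198 min.
Column-greedy (each machine in turn goes to its cheapest remaining job) gives 281 min, worse by 83.
Next-best assignment: Brightly→Machine M5, Nimbus→Machine M4, Ridgeline→Machine M1 = 281 min.
No other one-to-one assignment undercuts 198 min.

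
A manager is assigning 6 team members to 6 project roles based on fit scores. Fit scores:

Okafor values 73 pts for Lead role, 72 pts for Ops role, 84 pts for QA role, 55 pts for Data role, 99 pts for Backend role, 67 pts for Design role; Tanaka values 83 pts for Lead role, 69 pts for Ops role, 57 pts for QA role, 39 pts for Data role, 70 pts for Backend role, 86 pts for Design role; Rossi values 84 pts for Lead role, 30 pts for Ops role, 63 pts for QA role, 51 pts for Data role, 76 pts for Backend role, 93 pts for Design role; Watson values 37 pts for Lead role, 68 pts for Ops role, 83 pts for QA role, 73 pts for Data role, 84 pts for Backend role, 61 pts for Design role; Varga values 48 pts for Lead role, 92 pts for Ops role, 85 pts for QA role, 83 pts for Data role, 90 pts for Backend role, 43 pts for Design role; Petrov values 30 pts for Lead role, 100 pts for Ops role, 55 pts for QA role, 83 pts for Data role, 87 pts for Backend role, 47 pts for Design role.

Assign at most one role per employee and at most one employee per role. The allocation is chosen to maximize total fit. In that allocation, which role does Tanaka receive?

Optimal: Okafor→Backend role (99 pts), Tanaka→Lead role (83 pts), Rossi→Design role (93 pts), Watson→QA role (83 pts), Varga→Data role (83 pts), Petrov→Ops role (100 pts) — total 99+83+93+83+83+100 = 541 pts.
Max-entry greedy (repeatedly take the single best remaining cell) gives 533 pts, worse by 8.
Next-best assignment: Okafor→Backend role, Tanaka→Design role, Rossi→Lead role, Watson→QA role, Varga→Data role, Petrov→Ops role = 535 pts.
Checked against all permutations: 541 pts is optimal.
Tanaka's own top role is Design role (86 pts), but forcing Tanaka→Design role and reassigning the rest optimally gives only 535 pts — worse by 6.

Tanaka receives Lead role.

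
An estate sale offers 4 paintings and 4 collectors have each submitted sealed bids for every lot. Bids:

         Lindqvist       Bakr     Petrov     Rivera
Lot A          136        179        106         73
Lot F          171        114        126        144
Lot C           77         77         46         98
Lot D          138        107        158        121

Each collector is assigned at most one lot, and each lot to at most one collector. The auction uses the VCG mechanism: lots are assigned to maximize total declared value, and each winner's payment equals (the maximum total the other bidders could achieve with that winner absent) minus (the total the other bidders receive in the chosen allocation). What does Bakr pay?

Bakr pays $11.

Efficient allocation: Lindqvist→Lot F ($171), Bakr→Lot A ($179), Petrov→Lot D ($158), Rivera→Lot C ($98); total welfare W = $606.
Bakr receives Lot A at value $179, so the others get W − 179 = $427.
Without Bakr: best allocation of the remaining 3 bidders over all 4 lots is Lindqvist→Lot A ($136), Petrov→Lot D ($158), Rivera→Lot F ($144), total $438.
VCG payment = (others' best without Bakr) − (others' welfare with Bakr) = 438 − 427 = $11.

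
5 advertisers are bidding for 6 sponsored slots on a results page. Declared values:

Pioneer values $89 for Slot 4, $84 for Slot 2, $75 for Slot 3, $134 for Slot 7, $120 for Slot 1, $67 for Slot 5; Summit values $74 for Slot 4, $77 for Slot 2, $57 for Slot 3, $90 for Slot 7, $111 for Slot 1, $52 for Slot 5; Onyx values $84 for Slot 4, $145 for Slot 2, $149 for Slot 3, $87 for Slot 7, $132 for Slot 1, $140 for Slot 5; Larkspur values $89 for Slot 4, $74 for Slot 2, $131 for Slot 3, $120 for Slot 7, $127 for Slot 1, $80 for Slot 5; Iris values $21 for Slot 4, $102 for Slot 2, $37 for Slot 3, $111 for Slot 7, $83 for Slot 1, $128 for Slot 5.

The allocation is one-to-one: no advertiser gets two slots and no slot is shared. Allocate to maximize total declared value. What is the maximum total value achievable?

Optimal: Pioneer→Slot 7 ($134), Summit→Slot 1 ($111), Onyx→Slot 2 ($145), Larkspur→Slot 3 ($131), Iris→Slot 5 ($128) — total 134+111+145+131+128 = $649.
Max-entry greedy (repeatedly take the single best remaining cell) gives $615, worse by 34.
No other one-to-one assignment exceeds $649.

Maximum total: $649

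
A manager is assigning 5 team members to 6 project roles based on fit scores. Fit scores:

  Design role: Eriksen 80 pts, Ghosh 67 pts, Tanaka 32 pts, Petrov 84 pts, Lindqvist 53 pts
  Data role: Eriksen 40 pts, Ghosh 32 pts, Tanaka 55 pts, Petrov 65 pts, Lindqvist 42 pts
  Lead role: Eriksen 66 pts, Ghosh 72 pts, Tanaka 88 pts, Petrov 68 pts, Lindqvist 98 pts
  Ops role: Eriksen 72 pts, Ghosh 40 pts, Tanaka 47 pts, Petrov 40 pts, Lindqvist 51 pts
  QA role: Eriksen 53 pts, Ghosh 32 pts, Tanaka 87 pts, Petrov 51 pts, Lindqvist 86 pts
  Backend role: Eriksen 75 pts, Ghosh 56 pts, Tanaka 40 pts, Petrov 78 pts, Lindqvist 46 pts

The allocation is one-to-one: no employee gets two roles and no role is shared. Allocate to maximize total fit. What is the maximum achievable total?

Maximum total: 402 pts

Optimal: Eriksen→Ops role (72 pts), Ghosh→Design role (67 pts), Tanaka→QA role (87 pts), Petrov→Backend role (78 pts), Lindqvist→Lead role (98 pts) — total 72+67+87+78+98 = 402 pts.
Max-entry greedy (repeatedly take the single best remaining cell) gives 384 pts, worse by 18.
No other one-to-one assignment exceeds 402 pts.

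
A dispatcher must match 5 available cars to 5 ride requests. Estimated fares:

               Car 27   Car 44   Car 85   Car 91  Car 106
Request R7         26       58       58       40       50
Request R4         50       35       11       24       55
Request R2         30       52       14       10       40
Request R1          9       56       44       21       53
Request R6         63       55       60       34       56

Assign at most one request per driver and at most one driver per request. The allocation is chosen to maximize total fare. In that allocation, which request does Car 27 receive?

This is the linear assignment problem.
Optimal: Car 27→Request R4 ($50), Car 44→Request R2 ($52), Car 85→Request R6 ($60), Car 91→Request R7 ($40), Car 106→Request R1 ($53) — total 50+52+60+40+53 = $255.
Column-greedy (each request in turn goes to its best remaining driver) gives $221, worse by 34.
Car 27's own top request is Request R6 ($63), but forcing Car 27→Request R6 and reassigning the rest optimally gives only $254 — worse by 1.

Car 27 receives Request R4.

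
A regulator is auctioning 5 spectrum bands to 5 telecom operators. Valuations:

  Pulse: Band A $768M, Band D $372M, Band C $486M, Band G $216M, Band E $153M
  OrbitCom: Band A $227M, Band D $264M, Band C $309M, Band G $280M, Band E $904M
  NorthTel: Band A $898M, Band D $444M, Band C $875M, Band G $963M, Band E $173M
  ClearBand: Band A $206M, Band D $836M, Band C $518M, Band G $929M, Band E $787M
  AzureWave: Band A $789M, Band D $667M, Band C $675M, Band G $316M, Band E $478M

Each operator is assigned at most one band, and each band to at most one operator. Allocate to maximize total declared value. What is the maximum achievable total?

Optimal: Pulse→Band A ($768M), OrbitCom→Band E ($904M), NorthTel→Band G ($963M), ClearBand→Band D ($836M), AzureWave→Band C ($675M) — total 768+904+963+836+675 = $4146M.
Next-best assignment: Pulse→Band A, OrbitCom→Band E, NorthTel→Band C, ClearBand→Band G, AzureWave→Band D = $4143M.

Maximum total: $4146M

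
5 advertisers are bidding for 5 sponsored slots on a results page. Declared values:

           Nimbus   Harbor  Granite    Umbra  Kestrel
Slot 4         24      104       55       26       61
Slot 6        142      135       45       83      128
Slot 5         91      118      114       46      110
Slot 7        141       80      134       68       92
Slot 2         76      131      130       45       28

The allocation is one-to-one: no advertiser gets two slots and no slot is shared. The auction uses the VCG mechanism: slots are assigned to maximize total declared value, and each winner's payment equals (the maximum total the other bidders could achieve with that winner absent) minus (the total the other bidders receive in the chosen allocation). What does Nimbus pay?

Efficient allocation: Nimbus→Slot 7 ($141), Harbor→Slot 4 ($104), Granite→Slot 2 ($130), Umbra→Slot 6 ($83), Kestrel→Slot 5 ($110); total welfare W = $568.
Nimbus receives Slot 7 at value $141, so the others get W − 141 = $427.
Without Nimbus: best allocation of the remaining 4 bidders over all 5 slots is Harbor→Slot 2 ($131), Granite→Slot 7 ($134), Umbra→Slot 6 ($83), Kestrel→Slot 5 ($110), total $458.
VCG payment = (others' best without Nimbus) − (others' welfare with Nimbus) = 458 − 427 = $31.

Nimbus pays $31.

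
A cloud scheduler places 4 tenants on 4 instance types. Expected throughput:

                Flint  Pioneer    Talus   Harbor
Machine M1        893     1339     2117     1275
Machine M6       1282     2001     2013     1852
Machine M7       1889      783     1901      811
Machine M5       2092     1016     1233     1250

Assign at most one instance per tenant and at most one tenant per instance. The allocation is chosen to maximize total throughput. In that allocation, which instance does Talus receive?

Talus receives Machine M7.

This is the linear assignment problem.
Optimal: Flint→Machine M5 (2092 ops/s), Pioneer→Machine M6 (2001 ops/s), Talus→Machine M7 (1901 ops/s), Harbor→Machine M1 (1275 ops/s) — total 2092+2001+1901+1275 = 7269 ops/s.
Next-best assignment: Flint→Machine M7, Pioneer→Machine M6, Talus→Machine M1, Harbor→Machine M5 = 7257 ops/s.
Swapping Talus↔Harbor (Talus→Machine M1 2117 ops/s, Harbor→Machine M7 811 ops/s) loses 248.
Talus's own top instance is Machine M1 (2117 ops/s), but forcing Talus→Machine M1 and reassigning the rest optimally gives only 7257 ops/s — worse by 12.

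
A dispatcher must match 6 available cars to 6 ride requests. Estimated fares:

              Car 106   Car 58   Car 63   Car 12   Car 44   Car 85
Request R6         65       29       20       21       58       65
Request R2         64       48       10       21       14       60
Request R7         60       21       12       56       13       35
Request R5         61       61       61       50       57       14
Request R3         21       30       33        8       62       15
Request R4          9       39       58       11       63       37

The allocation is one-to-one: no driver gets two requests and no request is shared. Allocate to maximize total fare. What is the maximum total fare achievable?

Maximum total: $366

Optimal: Car 106→Request R2 ($64), Car 58→Request R5 ($61), Car 63→Request R4 ($58), Car 12→Request R7 ($56), Car 44→Request R3 ($62), Car 85→Request R6 ($65) — total 64+61+58+56+62+65 = $366.
Next-best assignment: Car 106→Request R6, Car 58→Request R5, Car 63→Request R4, Car 12→Request R7, Car 44→Request R3, Car 85→Request R2 = $362.
Swapping Car 85↔Car 44 (Car 85→Request R3 $15, Car 44→Request R6 $58) loses 54.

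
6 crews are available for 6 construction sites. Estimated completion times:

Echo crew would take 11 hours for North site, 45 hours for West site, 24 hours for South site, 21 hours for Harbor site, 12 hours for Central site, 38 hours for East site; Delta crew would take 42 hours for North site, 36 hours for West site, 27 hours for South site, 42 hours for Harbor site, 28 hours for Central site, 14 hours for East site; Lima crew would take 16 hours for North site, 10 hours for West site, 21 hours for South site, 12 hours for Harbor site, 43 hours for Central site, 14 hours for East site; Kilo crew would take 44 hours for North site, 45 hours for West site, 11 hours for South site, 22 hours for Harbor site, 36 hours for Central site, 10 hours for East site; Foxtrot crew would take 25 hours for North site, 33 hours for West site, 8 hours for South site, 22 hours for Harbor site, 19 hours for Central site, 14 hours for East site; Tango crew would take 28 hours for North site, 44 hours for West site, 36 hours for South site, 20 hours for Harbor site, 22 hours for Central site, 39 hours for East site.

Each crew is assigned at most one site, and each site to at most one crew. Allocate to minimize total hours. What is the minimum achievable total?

Treat this as an assignment problem: match each crew to one site.
Optimal: Echo crew→North site (11 hours), Delta crew→East site (14 hours), Lima crew→West site (10 hours), Kilo crew→South site (11 hours), Foxtrot crew→Central site (19 hours), Tango crew→Harbor site (20 hours) — total 11+14+10+11+19+20 = 85 hours.
Min-entry greedy (repeatedly take the single cheapest remaining cell) gives 87 hours, worse by 2.
Next-best assignment: Echo crew→North site, Delta crew→Central site, Lima crew→West site, Kilo crew→East site, Foxtrot crew→South site, Tango crew→Harbor site = 87 hours.
Swapping Echo crew↔Kilo crew (Echo crew→South site 24 hours, Kilo crew→North site 44 hours) adds 46.

Minimum total: 85 hours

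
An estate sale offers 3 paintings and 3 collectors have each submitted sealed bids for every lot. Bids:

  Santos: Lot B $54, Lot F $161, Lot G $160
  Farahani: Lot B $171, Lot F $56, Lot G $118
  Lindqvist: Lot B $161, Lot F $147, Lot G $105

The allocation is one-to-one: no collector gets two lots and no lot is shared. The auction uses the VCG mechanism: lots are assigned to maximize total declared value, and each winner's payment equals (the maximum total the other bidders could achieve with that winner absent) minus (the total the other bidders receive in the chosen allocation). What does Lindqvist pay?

Efficient allocation: Santos→Lot G ($160), Farahani→Lot B ($171), Lindqvist→Lot F ($147); total welfare W = $478.
Lindqvist receives Lot F at value $147, so the others get W − 147 = $331.
Without Lindqvist: best allocation of the remaining 2 bidders over all 3 lots is Santos→Lot F ($161), Farahani→Lot B ($171), total $332.
VCG payment = (others' best without Lindqvist) − (others' welfare with Lindqvist) = 332 − 331 = $1.

Lindqvist pays $1.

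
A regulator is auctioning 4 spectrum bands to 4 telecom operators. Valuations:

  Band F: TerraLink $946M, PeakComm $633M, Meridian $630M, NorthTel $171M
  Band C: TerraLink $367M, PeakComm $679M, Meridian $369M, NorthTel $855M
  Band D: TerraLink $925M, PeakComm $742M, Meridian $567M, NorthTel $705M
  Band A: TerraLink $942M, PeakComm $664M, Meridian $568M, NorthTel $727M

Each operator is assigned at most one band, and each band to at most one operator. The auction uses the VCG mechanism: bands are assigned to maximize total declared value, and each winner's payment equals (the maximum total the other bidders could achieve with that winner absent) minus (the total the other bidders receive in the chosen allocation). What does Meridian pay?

Meridian pays $4M.

Efficient allocation: TerraLink→Band A ($942M), PeakComm→Band D ($742M), Meridian→Band F ($630M), NorthTel→Band C ($855M); total welfare W = $3169M.
Meridian receives Band F at value $630M, so the others get W − 630 = $2539M.
Without Meridian: best allocation of the remaining 3 bidders over all 4 bands is TerraLink→Band F ($946M), PeakComm→Band D ($742M), NorthTel→Band C ($855M), total $2543M.
VCG payment = (others' best without Meridian) − (others' welfare with Meridian) = 2543 − 2539 = $4M.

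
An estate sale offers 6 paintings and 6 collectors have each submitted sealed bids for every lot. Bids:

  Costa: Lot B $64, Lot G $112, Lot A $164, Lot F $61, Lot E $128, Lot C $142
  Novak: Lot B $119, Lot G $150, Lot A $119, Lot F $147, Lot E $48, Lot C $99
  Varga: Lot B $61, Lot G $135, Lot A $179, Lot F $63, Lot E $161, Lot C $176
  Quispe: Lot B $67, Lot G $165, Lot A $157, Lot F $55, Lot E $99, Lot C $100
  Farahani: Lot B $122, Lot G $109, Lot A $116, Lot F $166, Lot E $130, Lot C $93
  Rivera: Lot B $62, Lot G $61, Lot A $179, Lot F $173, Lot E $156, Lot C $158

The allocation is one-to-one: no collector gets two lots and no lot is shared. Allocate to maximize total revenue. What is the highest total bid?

Maximum total: $946

Treat this as an assignment problem: match each collector to one lot.
Optimal: Costa→Lot A ($164), Novak→Lot B ($119), Varga→Lot C ($176), Quispe→Lot G ($165), Farahani→Lot F ($166), Rivera→Lot E ($156) — total 164+119+176+165+166+156 = $946.
Max-entry greedy (repeatedly take the single best remaining cell) gives $908, worse by 38.
Checked against all permutations: $946 is optimal.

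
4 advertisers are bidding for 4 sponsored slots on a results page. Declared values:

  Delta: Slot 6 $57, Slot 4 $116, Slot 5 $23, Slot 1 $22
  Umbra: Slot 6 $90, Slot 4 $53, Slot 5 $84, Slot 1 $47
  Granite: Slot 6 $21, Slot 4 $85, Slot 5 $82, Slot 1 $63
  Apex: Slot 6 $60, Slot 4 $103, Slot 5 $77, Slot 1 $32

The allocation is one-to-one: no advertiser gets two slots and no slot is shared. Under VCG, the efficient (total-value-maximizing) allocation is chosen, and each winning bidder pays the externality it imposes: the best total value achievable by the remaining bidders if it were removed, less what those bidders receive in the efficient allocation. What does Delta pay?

Delta pays $45.

Efficient allocation: Delta→Slot 4 ($116), Umbra→Slot 6 ($90), Granite→Slot 1 ($63), Apex→Slot 5 ($77); total welfare W = $346.
Delta receives Slot 4 at value $116, so the others get W − 116 = $230.
Without Delta: best allocation of the remaining 3 bidders over all 4 slots is Umbra→Slot 6 ($90), Granite→Slot 5 ($82), Apex→Slot 4 ($103), total $275.
VCG payment = (others' best without Delta) − (others' welfare with Delta) = 275 − 230 = $45.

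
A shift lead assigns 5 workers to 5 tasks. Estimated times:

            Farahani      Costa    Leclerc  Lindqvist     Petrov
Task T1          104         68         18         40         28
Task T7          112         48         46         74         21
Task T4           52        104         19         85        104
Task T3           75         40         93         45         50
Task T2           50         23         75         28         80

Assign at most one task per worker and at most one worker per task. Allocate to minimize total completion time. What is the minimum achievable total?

Min total: 159 min

Optimal: Farahani→Task T4 (52 min), Costa→Task T3 (40 min), Leclerc→Task T1 (18 min), Lindqvist→Task T2 (28 min), Petrov→Task T7 (21 min) — total 52+40+18+28+21 = 159 min.
Row-greedy (each worker in turn takes its cheapest remaining task) gives 286 min, worse by 127.
Swapping Costa↔Farahani (Costa→Task T4 104 min, Farahani→Task T3 75 min) adds 87.
No other one-to-one assignment undercuts 159 min.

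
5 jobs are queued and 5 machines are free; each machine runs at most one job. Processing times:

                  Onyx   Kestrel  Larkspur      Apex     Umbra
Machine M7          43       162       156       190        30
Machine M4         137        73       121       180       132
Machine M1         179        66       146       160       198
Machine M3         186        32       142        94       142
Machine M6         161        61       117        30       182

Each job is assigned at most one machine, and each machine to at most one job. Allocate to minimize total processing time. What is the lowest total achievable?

Optimal: Onyx→Machine M4 (137 min), Kestrel→Machine M3 (32 min), Larkspur→Machine M1 (146 min), Apex→Machine M6 (30 min), Umbra→Machine M7 (30 min) — total 137+32+146+30+30 = 375 min.
Min-entry greedy (repeatedly take the single cheapest remaining cell) gives 392 min, worse by 17.

Min total: 375 min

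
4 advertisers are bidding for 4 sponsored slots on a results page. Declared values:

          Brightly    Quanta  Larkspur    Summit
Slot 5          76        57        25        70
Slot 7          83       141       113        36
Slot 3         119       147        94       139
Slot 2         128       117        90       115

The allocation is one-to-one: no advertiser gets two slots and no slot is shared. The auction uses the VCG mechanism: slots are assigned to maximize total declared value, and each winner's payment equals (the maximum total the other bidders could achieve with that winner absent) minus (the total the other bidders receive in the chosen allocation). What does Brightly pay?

Brightly pays $45.

Efficient allocation: Brightly→Slot 2 ($128), Quanta→Slot 3 ($147), Larkspur→Slot 7 ($113), Summit→Slot 5 ($70); total welfare W = $458.
Brightly receives Slot 2 at value $128, so the others get W − 128 = $330.
Without Brightly: best allocation of the remaining 3 bidders over all 4 slots is Quanta→Slot 3 ($147), Larkspur→Slot 7 ($113), Summit→Slot 2 ($115), total $375.
VCG payment = (others' best without Brightly) − (others' welfare with Brightly) = 375 − 330 = $45.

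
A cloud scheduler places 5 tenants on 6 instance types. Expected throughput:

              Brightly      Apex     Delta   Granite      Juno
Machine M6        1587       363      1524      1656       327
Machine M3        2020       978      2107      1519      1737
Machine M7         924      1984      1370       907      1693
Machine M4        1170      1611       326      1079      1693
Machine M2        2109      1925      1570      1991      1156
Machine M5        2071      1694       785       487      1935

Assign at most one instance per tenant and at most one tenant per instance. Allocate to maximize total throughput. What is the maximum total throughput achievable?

Maximum total: 9846 ops/s

This is the linear assignment problem.
Optimal: Brightly→Machine M5 (2071 ops/s), Apex→Machine M7 (1984 ops/s), Delta→Machine M3 (2107 ops/s), Granite→Machine M2 (1991 ops/s), Juno→Machine M4 (1693 ops/s) — total 2071+1984+2107+1991+1693 = 9846 ops/s.
Column-greedy (each instance in turn goes to its best remaining tenant) gives 9549 ops/s, worse by 297.
Next-best assignment: Brightly→Machine M2, Apex→Machine M7, Delta→Machine M3, Granite→Machine M6, Juno→Machine M5 = 9791 ops/s.
Swapping Delta↔Granite (Delta→Machine M2 1570 ops/s, Granite→Machine M3 1519 ops/s) loses 1009.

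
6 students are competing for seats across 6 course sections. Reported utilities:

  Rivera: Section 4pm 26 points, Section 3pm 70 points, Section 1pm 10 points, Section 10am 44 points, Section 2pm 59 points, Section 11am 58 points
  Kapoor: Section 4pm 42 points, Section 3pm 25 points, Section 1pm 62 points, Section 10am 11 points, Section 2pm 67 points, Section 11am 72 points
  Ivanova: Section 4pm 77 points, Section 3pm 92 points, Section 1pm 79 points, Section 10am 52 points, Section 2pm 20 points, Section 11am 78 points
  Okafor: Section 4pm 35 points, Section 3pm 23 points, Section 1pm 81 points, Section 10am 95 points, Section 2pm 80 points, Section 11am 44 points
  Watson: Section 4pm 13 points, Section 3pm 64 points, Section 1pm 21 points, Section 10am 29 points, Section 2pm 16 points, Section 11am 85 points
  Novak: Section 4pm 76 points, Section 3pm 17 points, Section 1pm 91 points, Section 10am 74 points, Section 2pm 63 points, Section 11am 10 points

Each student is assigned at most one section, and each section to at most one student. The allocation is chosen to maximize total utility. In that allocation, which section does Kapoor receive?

Kapoor receives Section 2pm.

Optimal: Rivera→Section 3pm (70 points), Kapoor→Section 2pm (67 points), Ivanova→Section 4pm (77 points), Okafor→Section 10am (95 points), Watson→Section 11am (85 points), Novak→Section 1pm (91 points) — total 70+67+77+95+85+91 = 485 points.
Row-greedy (each student in turn takes its best remaining section) gives 408 points, worse by 77.
Checked against all permutations: 485 points is optimal.
Kapoor's own top section is Section 11am (72 points), but forcing Kapoor→Section 11am and reassigning the rest optimally gives only 458 points — worse by 27.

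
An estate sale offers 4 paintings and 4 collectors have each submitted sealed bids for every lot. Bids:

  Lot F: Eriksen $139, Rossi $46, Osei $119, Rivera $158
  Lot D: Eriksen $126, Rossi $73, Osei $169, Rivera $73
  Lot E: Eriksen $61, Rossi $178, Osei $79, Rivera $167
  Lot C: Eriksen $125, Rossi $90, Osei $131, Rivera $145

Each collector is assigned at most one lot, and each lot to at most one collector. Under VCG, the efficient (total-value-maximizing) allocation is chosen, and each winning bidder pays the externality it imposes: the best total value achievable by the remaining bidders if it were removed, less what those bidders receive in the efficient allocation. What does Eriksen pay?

Eriksen pays $13.

Efficient allocation: Eriksen→Lot F ($139), Rossi→Lot E ($178), Osei→Lot D ($169), Rivera→Lot C ($145); total welfare W = $631.
Eriksen receives Lot F at value $139, so the others get W − 139 = $492.
Without Eriksen: best allocation of the remaining 3 bidders over all 4 lots is Rossi→Lot E ($178), Osei→Lot D ($169), Rivera→Lot F ($158), total $505.
VCG payment = (others' best without Eriksen) − (others' welfare with Eriksen) = 505 − 492 = $13.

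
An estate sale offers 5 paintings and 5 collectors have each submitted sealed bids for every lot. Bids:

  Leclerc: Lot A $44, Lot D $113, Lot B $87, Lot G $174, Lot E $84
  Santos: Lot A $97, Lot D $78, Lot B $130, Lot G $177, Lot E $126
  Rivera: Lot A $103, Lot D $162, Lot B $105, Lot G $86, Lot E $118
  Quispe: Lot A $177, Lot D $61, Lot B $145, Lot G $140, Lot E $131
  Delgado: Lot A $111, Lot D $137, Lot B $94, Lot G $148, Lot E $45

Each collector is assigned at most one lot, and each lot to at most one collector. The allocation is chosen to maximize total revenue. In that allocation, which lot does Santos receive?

Treat this as an assignment problem: match each collector to one lot.
Optimal: Leclerc→Lot G ($174), Santos→Lot B ($130), Rivera→Lot E ($118), Quispe→Lot A ($177), Delgado→Lot D ($137) — total 174+130+118+177+137 = $736.
Column-greedy (each lot in turn goes to its best remaining collector) gives $688, worse by 48.
Swapping Delgado↔Leclerc (Delgado→Lot G $148, Leclerc→Lot D $113) loses 50.
Checked against all permutations: $736 is optimal.
Santos's own top lot is Lot G ($177), but forcing Santos→Lot G and reassigning the rest optimally gives only $696 — worse by 40.

Santos receives Lot B.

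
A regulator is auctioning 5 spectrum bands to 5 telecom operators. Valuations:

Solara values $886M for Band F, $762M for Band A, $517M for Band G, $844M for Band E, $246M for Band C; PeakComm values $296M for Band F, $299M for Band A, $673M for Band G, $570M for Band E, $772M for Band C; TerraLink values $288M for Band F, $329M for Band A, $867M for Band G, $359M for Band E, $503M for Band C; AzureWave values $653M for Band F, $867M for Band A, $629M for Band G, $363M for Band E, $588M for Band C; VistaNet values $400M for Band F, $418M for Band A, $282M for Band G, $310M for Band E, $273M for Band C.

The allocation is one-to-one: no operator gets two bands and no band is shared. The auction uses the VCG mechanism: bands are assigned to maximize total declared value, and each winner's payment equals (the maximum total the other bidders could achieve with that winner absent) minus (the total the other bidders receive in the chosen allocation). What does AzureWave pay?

Efficient allocation: Solara→Band E ($844M), PeakComm→Band C ($772M), TerraLink→Band G ($867M), AzureWave→Band A ($867M), VistaNet→Band F ($400M); total welfare W = $3750M.
AzureWave receives Band A at value $867M, so the others get W − 867 = $2883M.
Without AzureWave: best allocation of the remaining 4 bidders over all 5 bands is Solara→Band F ($886M), PeakComm→Band C ($772M), TerraLink→Band G ($867M), VistaNet→Band A ($418M), total $2943M.
VCG payment = (others' best without AzureWave) − (others' welfare with AzureWave) = 2943 − 2883 = $60M.

AzureWave pays $60M.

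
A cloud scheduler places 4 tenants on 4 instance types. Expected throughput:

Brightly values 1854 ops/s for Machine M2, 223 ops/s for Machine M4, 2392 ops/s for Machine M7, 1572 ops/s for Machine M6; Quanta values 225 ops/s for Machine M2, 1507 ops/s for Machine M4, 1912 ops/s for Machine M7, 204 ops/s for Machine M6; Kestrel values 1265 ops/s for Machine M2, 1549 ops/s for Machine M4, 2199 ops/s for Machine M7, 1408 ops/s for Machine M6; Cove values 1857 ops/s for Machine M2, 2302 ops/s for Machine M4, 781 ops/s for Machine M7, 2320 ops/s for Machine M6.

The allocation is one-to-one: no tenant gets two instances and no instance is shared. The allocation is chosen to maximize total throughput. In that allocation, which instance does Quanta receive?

Optimal: Brightly→Machine M2 (1854 ops/s), Quanta→Machine M4 (1507 ops/s), Kestrel→Machine M7 (2199 ops/s), Cove→Machine M6 (2320 ops/s) — total 1854+1507+2199+2320 = 7880 ops/s.
Row-greedy (each tenant in turn takes its best remaining instance) gives 7164 ops/s, worse by 716.
Next-best assignment: Brightly→Machine M2, Quanta→Machine M7, Kestrel→Machine M4, Cove→Machine M6 = 7635 ops/s.
Quanta's own top instance is Machine M7 (1912 ops/s), but forcing Quanta→Machine M7 and reassigning the rest optimally gives only 7635 ops/s — worse by 245.

Quanta receives Machine M4.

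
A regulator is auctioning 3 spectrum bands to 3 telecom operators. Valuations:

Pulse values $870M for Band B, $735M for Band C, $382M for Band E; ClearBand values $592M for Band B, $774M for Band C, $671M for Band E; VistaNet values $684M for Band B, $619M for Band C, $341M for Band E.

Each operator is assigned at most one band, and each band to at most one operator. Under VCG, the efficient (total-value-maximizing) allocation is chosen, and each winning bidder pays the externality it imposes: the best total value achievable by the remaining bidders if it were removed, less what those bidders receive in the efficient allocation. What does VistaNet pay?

Efficient allocation: Pulse→Band B ($870M), ClearBand→Band E ($671M), VistaNet→Band C ($619M); total welfare W = $2160M.
VistaNet receives Band C at value $619M, so the others get W − 619 = $1541M.
Without VistaNet: best allocation of the remaining 2 bidders over all 3 bands is Pulse→Band B ($870M), ClearBand→Band C ($774M), total $1644M.
VCG payment = (others' best without VistaNet) − (others' welfare with VistaNet) = 1644 − 1541 = $103M.

VistaNet pays $103M.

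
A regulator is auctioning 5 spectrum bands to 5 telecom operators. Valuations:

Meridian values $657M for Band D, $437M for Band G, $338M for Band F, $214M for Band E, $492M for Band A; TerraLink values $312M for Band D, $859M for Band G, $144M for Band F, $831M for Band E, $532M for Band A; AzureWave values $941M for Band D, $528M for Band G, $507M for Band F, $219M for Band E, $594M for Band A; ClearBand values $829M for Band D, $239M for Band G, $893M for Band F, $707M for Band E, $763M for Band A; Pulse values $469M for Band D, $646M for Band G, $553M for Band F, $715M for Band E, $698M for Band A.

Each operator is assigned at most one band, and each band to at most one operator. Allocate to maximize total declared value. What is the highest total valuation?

Optimal: Meridian→Band A ($492M), TerraLink→Band G ($859M), AzureWave→Band D ($941M), ClearBand→Band F ($893M), Pulse→Band E ($715M) — total 492+859+941+893+715 = $3900M.
Row-greedy (each operator in turn takes its best remaining band) gives $3718M, worse by 182.
Next-best assignment: Meridian→Band A, TerraLink→Band E, AzureWave→Band D, ClearBand→Band F, Pulse→Band G = $3803M.

Maximum total: $3900M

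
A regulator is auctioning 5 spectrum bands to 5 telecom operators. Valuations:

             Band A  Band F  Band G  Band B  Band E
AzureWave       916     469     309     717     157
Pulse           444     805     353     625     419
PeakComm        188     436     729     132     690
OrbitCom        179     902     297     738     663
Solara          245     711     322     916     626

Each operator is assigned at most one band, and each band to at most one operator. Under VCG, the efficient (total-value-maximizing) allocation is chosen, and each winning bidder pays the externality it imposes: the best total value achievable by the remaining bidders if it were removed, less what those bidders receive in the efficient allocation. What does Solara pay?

Efficient allocation: AzureWave→Band A ($916M), Pulse→Band F ($805M), PeakComm→Band G ($729M), OrbitCom→Band E ($663M), Solara→Band B ($916M); total welfare W = $4029M.
Solara receives Band B at value $916M, so the others get W − 916 = $3113M.
Without Solara: best allocation of the remaining 4 bidders over all 5 bands is AzureWave→Band A ($916M), Pulse→Band F ($805M), PeakComm→Band G ($729M), OrbitCom→Band B ($738M), total $3188M.
VCG payment = (others' best without Solara) − (others' welfare with Solara) = 3188 − 3113 = $75M.

Solara pays $75M.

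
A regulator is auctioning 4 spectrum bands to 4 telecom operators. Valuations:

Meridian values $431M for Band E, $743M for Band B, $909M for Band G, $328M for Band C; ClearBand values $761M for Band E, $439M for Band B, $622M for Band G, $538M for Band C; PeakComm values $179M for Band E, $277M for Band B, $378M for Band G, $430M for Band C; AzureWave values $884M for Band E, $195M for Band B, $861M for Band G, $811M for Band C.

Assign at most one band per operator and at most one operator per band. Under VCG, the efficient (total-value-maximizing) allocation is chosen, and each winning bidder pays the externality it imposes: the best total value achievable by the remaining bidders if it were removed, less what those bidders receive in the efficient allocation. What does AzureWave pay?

Efficient allocation: Meridian→Band B ($743M), ClearBand→Band E ($761M), PeakComm→Band C ($430M), AzureWave→Band G ($861M); total welfare W = $2795M.
AzureWave receives Band G at value $861M, so the others get W − 861 = $1934M.
Without AzureWave: best allocation of the remaining 3 bidders over all 4 bands is Meridian→Band G ($909M), ClearBand→Band E ($761M), PeakComm→Band C ($430M), total $2100M.
VCG payment = (others' best without AzureWave) − (others' welfare with AzureWave) = 2100 − 1934 = $166M.

AzureWave pays $166M.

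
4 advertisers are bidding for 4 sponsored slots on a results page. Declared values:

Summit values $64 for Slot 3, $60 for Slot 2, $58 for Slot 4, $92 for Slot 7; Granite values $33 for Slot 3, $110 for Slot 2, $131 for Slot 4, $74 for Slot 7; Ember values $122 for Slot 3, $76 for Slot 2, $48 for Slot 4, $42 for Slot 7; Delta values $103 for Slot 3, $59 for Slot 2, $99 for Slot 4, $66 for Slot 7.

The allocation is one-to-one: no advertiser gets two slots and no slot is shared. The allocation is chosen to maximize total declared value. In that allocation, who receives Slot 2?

Granite receives Slot 2.

Optimal: Summit→Slot 7 ($92), Granite→Slot 2 ($110), Ember→Slot 3 ($122), Delta→Slot 4 ($99) — total 92+110+122+99 = $423.
Row-greedy (each advertiser in turn takes its best remaining slot) gives $404, worse by 19.
Next-best assignment: Summit→Slot 7, Granite→Slot 4, Ember→Slot 3, Delta→Slot 2 = $404.
Checked against all permutations: $423 is optimal.
Granite's own top slot is Slot 4 ($131), but forcing Granite→Slot 4 and reassigning the rest optimally gives only $404 — worse by 19.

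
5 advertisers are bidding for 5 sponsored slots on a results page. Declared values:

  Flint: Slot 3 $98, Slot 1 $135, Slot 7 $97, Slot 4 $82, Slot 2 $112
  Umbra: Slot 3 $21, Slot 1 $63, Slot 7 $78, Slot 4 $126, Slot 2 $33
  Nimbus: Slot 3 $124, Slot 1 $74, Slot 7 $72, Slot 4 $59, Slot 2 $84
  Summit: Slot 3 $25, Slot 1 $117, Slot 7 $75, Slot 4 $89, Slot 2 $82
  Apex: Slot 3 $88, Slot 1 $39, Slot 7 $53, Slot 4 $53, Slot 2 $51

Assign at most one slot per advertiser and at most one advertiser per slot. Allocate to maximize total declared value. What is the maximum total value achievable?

Maximum total: $532

Optimal: Flint→Slot 2 ($112), Umbra→Slot 4 ($126), Nimbus→Slot 3 ($124), Summit→Slot 1 ($117), Apex→Slot 7 ($53) — total 112+126+124+117+53 = $532.
Next-best assignment: Flint→Slot 1, Umbra→Slot 4, Nimbus→Slot 3, Summit→Slot 2, Apex→Slot 7 = $520.
No other one-to-one assignment exceeds $532.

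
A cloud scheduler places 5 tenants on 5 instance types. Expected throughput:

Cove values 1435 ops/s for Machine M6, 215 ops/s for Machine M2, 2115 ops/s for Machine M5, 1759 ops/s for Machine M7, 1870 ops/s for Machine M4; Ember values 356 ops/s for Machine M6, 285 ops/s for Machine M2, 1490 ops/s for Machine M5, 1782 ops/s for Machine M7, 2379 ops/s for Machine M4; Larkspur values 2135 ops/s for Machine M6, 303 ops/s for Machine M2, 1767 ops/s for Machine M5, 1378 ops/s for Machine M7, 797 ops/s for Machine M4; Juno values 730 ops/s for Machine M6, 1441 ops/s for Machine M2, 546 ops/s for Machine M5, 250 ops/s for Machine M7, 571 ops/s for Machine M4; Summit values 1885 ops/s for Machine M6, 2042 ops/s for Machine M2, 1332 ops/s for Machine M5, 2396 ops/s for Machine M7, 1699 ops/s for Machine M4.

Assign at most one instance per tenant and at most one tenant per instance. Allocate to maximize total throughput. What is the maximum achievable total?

Optimal: Cove→Machine M5 (2115 ops/s), Ember→Machine M4 (2379 ops/s), Larkspur→Machine M6 (2135 ops/s), Juno→Machine M2 (1441 ops/s), Summit→Machine M7 (2396 ops/s) — total 2115+2379+2135+1441+2396 = 10466 ops/s.
Column-greedy (each instance in turn goes to its best remaining tenant) gives 8645 ops/s, worse by 1821.
Swapping Cove↔Summit (Cove→Machine M7 1759 ops/s, Summit→Machine M5 1332 ops/s) loses 1420.

Max total: 10466 ops/s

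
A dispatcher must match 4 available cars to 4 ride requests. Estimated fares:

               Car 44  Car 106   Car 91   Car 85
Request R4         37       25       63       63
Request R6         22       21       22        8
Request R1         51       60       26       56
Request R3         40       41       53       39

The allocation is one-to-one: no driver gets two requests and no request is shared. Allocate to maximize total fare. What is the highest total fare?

Optimal: Car 44→Request R6 ($22), Car 106→Request R1 ($60), Car 91→Request R3 ($53), Car 85→Request R4 ($63) — total 22+60+53+63 = $198.
Max-entry greedy (repeatedly take the single best remaining cell) gives $171, worse by 27.

Maximum total: $198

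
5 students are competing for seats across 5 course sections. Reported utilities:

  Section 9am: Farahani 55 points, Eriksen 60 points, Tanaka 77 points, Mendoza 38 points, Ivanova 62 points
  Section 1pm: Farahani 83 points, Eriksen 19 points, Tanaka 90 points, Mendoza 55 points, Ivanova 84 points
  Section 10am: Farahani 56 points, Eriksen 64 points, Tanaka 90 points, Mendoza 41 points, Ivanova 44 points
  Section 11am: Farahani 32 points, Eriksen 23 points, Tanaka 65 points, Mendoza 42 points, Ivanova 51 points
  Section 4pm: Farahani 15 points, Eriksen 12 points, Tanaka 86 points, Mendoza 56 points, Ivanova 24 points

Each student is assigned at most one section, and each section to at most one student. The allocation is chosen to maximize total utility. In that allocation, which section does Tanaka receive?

Optimal: Farahani→Section 1pm (83 points), Eriksen→Section 9am (60 points), Tanaka→Section 10am (90 points), Mendoza→Section 4pm (56 points), Ivanova→Section 11am (51 points) — total 83+60+90+56+51 = 340 points.
Row-greedy (each student in turn takes its best remaining section) gives 337 points, worse by 3.
Next-best assignment: Farahani→Section 1pm, Eriksen→Section 10am, Tanaka→Section 4pm, Mendoza→Section 11am, Ivanova→Section 9am = 337 points.
No other one-to-one assignment exceeds 340 points.
Tanaka's own top section is Section 1pm (90 points), but forcing Tanaka→Section 1pm and reassigning the rest optimally gives only 316 points — worse by 24.

Tanaka receives Section 10am.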